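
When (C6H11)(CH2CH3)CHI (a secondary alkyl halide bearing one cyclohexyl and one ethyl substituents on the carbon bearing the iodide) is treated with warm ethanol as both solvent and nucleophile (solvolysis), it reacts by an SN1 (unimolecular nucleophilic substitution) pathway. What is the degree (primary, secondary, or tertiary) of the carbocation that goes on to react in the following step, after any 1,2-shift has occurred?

tertiary

Step 1: Rate-determining heterolysis of the C–I bond gives I⁻ and a secondary carbocation.
Step 2: A hydride (H with its bonding pair) migrates from the adjacent cyclohexyl carbon to the cationic centre — a 1,2-hydride shift — upgrading the secondary cation to a tertiary one.
The cation rearranges from secondary to tertiary via a 1,2-hydride shift from the adjacent cyclohexyl carbon; the tertiary cation is what reacts next.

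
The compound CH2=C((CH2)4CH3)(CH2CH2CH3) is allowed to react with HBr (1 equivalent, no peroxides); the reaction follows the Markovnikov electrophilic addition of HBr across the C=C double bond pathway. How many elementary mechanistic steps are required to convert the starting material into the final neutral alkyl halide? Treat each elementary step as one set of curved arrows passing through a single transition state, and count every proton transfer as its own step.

Step 1: Electrophilic addition begins with the π(C=C) electrons forming a bond to the proton of HBr. Following Markovnikov's rule, the resulting cation is tertiary. The H–Br bond breaks heterolytically, releasing Br⁻.
(No 1,2-shift: no single shift to an adjacent carbon would give a more stable cation.)
Step 2: Nucleophilic attack by Br⁻ on the carbocation completes the addition, giving R–Br.
Total: 2 elementary steps.

2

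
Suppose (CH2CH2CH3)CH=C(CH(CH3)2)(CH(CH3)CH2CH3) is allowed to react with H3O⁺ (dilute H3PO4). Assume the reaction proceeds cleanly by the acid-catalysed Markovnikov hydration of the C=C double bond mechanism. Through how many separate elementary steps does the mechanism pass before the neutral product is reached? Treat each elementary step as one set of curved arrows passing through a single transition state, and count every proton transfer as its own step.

3

Step 1: Electrophilic addition begins with the π(C=C) electrons forming a bond to the proton of H3O⁺. Following Markovnikov's rule, the resulting cation is tertiary. H2O is released.
(No 1,2-shift: no single shift to an adjacent carbon would give a more stable cation.)
Step 2: Water acts as the nucleophile: an oxygen lone pair bonds to the cationic carbon, giving an oxonium-ion intermediate.
Step 3: Deprotonation of the oxonium ion by a water molecule delivers the neutral alcohol and regenerates the acid catalyst.
Total: 3 elementary steps.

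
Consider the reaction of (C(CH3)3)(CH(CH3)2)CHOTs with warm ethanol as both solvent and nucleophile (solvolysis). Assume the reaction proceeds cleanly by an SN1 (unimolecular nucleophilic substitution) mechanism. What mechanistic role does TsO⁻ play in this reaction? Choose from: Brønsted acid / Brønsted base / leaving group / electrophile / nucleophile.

leaving group

Step 1: Rate-determining heterolysis of the C–O bond gives TsO⁻ and a secondary carbocation.
TsO⁻ departs with both electrons of the breaking σ-bond — that is the definition of a leaving group.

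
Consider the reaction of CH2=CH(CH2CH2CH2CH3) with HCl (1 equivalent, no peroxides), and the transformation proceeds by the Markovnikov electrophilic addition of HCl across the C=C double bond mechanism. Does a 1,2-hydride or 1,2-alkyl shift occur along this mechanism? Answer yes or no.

The first-formed carbocation is secondary.
No single 1,2-shift to an adjacent carbon would produce a more-substituted cation than the one already present, so no rearrangement occurs.

no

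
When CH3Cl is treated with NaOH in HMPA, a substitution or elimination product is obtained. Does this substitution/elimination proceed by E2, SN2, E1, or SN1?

Conditions: a methyl substrate with a strong nucleophile in the polar aprotic solvent HMPA.
These conditions are the textbook signature of the SN2 pathway.
An unhindered substrate with a strong nucleophile in a polar aprotic solvent favours one-step backside displacement.

SN2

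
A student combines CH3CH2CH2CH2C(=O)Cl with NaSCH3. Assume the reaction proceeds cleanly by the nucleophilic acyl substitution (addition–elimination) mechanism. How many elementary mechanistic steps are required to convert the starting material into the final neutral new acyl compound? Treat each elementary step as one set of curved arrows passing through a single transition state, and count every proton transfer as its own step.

Step 1: CH3S⁻ adds to the carbonyl carbon; the C=O π electrons shift onto oxygen and a tetrahedral alkoxide intermediate forms.
Step 2: Collapse of the tetrahedral intermediate: the alkoxide oxygen pushes its lone pair back to re-form C=O while Cl⁻ leaves.
Total: 2 elementary steps.

2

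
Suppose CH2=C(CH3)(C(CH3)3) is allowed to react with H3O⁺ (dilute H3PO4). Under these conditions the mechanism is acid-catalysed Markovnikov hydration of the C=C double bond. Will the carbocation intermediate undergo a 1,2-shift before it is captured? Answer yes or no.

no

The first-formed carbocation is tertiary.
No single 1,2-shift to an adjacent carbon would produce a more-substituted cation than the one already present, so no rearrangement occurs.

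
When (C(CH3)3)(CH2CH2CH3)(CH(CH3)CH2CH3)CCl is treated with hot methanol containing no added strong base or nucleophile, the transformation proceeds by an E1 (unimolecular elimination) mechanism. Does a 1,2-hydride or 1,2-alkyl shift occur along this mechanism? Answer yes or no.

The first-formed carbocation is tertiary.
No single 1,2-shift to an adjacent carbon would produce a more-substituted cation than the one already present, so no rearrangement occurs.

no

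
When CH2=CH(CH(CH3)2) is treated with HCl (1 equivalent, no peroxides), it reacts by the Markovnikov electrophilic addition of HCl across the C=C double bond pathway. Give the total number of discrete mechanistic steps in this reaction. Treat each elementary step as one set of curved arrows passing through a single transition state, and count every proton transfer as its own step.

Step 1: The π electrons of the C=C bond attack a proton of HCl; Markovnikov addition places the new C–H on the less-substituted alkene carbon, so the positive charge ends up on the more-substituted carbon — a secondary carbocation. The H–Cl bond breaks heterolytically, releasing Cl⁻.
Step 2: A hydride (H with its bonding pair) migrates from the adjacent isopropyl carbon to the cationic centre — a 1,2-hydride shift — upgrading the secondary cation to a tertiary one.
Step 3: Nucleophilic attack by Cl⁻ on the carbocation completes the addition, giving R–Cl.
Total: 3 elementary steps.

3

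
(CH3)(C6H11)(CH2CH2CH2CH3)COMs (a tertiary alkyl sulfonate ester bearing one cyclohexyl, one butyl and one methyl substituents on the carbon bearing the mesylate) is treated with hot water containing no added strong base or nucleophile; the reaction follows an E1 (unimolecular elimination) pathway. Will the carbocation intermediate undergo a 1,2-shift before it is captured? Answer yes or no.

no

The first-formed carbocation is tertiary.
No single 1,2-shift to an adjacent carbon would produce a more-substituted cation than the one already present, so no rearrangement occurs.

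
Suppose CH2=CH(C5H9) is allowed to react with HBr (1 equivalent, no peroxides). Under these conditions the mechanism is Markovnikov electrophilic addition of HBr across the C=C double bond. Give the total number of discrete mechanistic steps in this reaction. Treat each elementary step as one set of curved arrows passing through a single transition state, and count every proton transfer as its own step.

Step 1: Protonation of the alkene by HBr: the π bond acts as the nucleophile and picks up H⁺, giving the more stable (Markovnikov) secondary carbocation. The H–Br bond breaks heterolytically, releasing Br⁻.
Step 2: Carbocation rearrangement: a 1,2-hydride shift from the adjacent cyclopentyl carbon converts the initially-formed secondary cation into the more stable tertiary cation.
Step 3: The Br⁻ anion donates a lone pair to the carbocation, forming the new C–Br σ-bond and giving the neutral alkyl halide.
Total: 3 elementary steps.

3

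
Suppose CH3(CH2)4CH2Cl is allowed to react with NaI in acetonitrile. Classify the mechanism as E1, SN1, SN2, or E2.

SN2

Conditions: a primary substrate with a strong nucleophile in the polar aprotic solvent acetonitrile.
These conditions are the textbook signature of the SN2 pathway.
An unhindered substrate with a strong nucleophile in a polar aprotic solvent favours one-step backside displacement.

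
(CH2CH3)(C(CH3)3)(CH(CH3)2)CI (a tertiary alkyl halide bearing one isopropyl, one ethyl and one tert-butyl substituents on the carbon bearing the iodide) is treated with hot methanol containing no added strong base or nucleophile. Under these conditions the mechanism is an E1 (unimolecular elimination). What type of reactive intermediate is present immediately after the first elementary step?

tertiary carbocation

Step 1: Rate-determining heterolysis of the C–I bond gives I⁻ and a tertiary carbocation.
After step 1 the species present is a tertiary carbocation.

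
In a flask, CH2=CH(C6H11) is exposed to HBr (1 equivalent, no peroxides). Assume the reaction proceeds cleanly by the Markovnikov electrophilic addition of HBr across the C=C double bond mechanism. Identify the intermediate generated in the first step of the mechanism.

secondary carbocation

Step 1: The π electrons of the C=C bond attack a proton of HBr; Markovnikov addition places the new C–H on the less-substituted alkene carbon, so the positive charge ends up on the more-substituted carbon — a secondary carbocation. The H–Br bond breaks heterolytically, releasing Br⁻.
After step 1 the species present is a secondary carbocation.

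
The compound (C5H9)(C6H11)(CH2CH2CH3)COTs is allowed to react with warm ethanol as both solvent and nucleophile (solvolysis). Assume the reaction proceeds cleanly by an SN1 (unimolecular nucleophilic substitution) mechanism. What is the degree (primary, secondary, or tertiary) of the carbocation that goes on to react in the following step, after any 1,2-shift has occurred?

tertiary

Step 1: Ionisation: the C–O σ-bond cleaves heterolytically; both bonding electrons depart with TsO⁻, leaving a tertiary carbocation at the α-carbon.
No single 1,2-shift to an adjacent carbon would give a more-substituted cation, so no rearrangement occurs.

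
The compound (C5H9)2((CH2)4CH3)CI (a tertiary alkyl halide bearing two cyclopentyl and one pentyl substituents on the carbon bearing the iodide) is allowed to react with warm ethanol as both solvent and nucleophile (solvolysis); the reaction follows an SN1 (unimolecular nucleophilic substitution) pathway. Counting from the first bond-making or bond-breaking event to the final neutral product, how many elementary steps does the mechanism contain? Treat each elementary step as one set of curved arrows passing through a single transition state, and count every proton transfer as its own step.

3

Step 1: Rate-determining heterolysis of the C–I bond gives I⁻ and a tertiary carbocation.
(No 1,2-shift: no single shift to an adjacent carbon would give a more stable cation.)
Step 2: Nucleophilic capture: the oxygen of CH3CH2OH bonds to the cationic carbon, producing an oxonium-ion intermediate.
Step 3: Proton transfer from the O–H of the oxonium ion to a solvent molecule delivers the neutral ether.
Total: 3 elementary steps.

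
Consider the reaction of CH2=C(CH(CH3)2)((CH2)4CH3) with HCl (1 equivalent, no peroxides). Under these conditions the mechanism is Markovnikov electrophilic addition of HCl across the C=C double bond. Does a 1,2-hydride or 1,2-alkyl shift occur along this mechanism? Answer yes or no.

no

The first-formed carbocation is tertiary.
No single 1,2-shift to an adjacent carbon would produce a more-substituted cation than the one already present, so no rearrangement occurs.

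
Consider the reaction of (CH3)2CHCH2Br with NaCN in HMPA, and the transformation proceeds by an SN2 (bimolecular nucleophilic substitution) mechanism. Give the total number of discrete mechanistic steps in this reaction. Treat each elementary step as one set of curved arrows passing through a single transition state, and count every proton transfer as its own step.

Step 1: Backside attack by CN⁻ on the carbon bearing the bromide: the new C–C bond forms as the C–Br bond breaks, with Walden inversion at carbon.
Total: 1 elementary step.

1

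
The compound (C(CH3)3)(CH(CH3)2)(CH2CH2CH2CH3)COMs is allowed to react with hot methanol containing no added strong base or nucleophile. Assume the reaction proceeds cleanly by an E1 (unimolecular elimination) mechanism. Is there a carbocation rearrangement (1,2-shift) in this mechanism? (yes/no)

no

The first-formed carbocation is tertiary.
No single 1,2-shift to an adjacent carbon would produce a more-substituted cation than the one already present, so no rearrangement occurs.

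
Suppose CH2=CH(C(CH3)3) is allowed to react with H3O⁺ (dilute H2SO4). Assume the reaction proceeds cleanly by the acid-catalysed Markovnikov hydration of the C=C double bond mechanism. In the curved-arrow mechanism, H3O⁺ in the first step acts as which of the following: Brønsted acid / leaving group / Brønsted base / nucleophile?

Brønsted acid

Step 1: The π electrons of the C=C bond attack a proton of H3O⁺; Markovnikov addition places the new C–H on the less-substituted alkene carbon, so the positive charge ends up on the more-substituted carbon — a secondary carbocation. H2O is released.
H3O⁺ in the first step donates a proton in a proton-transfer step — a Brønsted acid.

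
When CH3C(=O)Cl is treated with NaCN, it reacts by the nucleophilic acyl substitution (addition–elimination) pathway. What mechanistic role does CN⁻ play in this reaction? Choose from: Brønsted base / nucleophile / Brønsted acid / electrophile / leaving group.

Step 1: A lone pair on the C of CN⁻ attacks the electrophilic acyl carbon; the π(C=O) electrons move onto oxygen, giving a tetrahedral intermediate.
CN⁻ donates an electron pair to form a new σ-bond to carbon — it is the nucleophile.

nucleophile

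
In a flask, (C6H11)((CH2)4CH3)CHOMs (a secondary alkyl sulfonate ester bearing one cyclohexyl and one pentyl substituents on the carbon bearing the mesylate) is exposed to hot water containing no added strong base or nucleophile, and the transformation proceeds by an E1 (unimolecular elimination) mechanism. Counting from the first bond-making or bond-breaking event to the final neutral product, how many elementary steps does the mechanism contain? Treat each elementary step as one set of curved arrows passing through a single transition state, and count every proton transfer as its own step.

Step 1: Ionisation: the C–O σ-bond cleaves heterolytically; both bonding electrons depart with MsO⁻, leaving a secondary carbocation at the α-carbon.
Step 2: A hydride (H with its bonding pair) migrates from the adjacent cyclohexyl carbon to the cationic centre — a 1,2-hydride shift — upgrading the secondary cation to a tertiary one.
Step 3: Loss of a β-proton to a water molecule of the solvent: the C–H bonding pair collapses toward the cationic carbon to form the C=C π bond, yielding the alkene.
Total: 3 elementary steps.

3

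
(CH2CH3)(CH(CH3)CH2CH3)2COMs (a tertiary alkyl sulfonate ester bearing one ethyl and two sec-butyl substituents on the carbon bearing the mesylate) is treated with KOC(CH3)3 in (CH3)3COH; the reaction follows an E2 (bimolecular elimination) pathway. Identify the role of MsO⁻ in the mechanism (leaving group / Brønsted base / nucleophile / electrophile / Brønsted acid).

Step 1: The strong base (CH3)3CO⁻ removes a β-hydrogen; in the same concerted event the electrons of the breaking C–H bond form the new π(C=C) bond and the C–O σ-bond breaks, expelling MsO⁻. Anti-periplanar geometry; one transition state.
MsO⁻ departs with both electrons of the breaking σ-bond — that is the definition of a leaving group.

leaving group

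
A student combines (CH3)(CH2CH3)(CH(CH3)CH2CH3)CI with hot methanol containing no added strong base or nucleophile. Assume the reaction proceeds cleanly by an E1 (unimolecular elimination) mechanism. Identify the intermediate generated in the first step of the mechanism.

Step 1: The C–I bond breaks with both electrons going to the iodide; I⁻ leaves and a tertiary carbocation remains.
After step 1 the species present is a tertiary carbocation.

tertiary carbocation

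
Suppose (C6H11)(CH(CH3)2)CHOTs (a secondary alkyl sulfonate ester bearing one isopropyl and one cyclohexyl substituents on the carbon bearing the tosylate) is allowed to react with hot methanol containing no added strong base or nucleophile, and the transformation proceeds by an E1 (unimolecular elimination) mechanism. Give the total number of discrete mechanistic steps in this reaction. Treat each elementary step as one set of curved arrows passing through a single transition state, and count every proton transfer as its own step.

3

Step 1: Unassisted departure of TsO⁻ (taking the C–O bonding pair) generates a secondary carbocation.
Step 2: Carbocation rearrangement: a 1,2-hydride shift from the adjacent isopropyl carbon converts the initially-formed secondary cation into the more stable tertiary cation.
Step 3: Loss of a β-proton to a methanol molecule of the solvent: the C–H bonding pair collapses toward the cationic carbon to form the C=C π bond, yielding the alkene.
Total: 3 elementary steps.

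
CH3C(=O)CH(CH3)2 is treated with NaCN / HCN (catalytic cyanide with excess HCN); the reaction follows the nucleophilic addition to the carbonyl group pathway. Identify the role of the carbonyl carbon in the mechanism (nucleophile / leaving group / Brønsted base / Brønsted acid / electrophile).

electrophile

Step 1: CN⁻ attacks the sp² carbonyl carbon; the C=O π bond breaks and the electrons end up as a lone pair on the alkoxide oxygen of the tetrahedral intermediate.
The carbonyl carbon accepts an electron pair into an empty or π* orbital — it is the electrophile.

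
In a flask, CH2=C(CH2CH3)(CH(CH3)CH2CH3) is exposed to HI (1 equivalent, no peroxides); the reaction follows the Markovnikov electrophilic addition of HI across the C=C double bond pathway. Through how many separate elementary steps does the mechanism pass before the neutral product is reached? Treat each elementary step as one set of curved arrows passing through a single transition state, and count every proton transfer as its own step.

Step 1: Protonation of the alkene by HI: the π bond acts as the nucleophile and picks up H⁺, giving the more stable (Markovnikov) tertiary carbocation. The H–I bond breaks heterolytically, releasing I⁻.
(No 1,2-shift: no single shift to an adjacent carbon would give a more stable cation.)
Step 2: The I⁻ anion donates a lone pair to the carbocation, forming the new C–I σ-bond and giving the neutral alkyl halide.
Total: 2 elementary steps.

2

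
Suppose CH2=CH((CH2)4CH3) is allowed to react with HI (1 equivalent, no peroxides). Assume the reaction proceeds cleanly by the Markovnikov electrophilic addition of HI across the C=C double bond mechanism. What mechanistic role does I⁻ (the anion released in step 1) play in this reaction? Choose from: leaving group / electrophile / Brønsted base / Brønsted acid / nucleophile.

nucleophile

Step 2: Nucleophilic attack by I⁻ on the carbocation completes the addition, giving R–I.
I⁻ (the anion released in step 1) donates an electron pair to form a new σ-bond to carbon — it is the nucleophile.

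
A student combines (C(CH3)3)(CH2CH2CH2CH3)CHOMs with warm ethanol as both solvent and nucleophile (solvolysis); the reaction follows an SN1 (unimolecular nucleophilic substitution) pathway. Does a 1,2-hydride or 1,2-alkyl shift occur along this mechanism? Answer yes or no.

The first-formed carbocation is secondary.
The adjacent tert-butyl carbon has no hydrogen but bears methyl groups; migration of one methyl with its bonding pair (a 1,2-methyl shift) places the charge on a tertiary centre.
Tertiary is more stable than secondary, so the shift occurs.

yes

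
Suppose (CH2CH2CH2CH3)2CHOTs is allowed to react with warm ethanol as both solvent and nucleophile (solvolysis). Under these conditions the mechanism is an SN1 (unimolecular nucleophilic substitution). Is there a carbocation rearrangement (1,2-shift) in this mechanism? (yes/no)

no

The first-formed carbocation is secondary.
No single 1,2-shift to an adjacent carbon would produce a more-substituted cation than the one already present, so no rearrangement occurs.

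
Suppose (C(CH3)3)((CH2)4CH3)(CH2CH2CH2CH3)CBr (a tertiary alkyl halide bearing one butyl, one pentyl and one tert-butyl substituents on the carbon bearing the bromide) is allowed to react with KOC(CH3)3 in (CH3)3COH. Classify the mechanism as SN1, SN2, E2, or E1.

E2

Conditions: a strong/bulky base with a tertiary substrate bearing a β-hydrogen.
These conditions are the textbook signature of the E2 pathway.
A strong (often hindered) base removes a β-H in concert with loss of the leaving group — bimolecular elimination.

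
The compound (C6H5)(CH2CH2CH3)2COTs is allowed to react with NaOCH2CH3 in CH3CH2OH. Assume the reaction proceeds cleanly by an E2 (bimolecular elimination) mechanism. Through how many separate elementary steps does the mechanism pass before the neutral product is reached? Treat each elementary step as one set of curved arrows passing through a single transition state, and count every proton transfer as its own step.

1

Step 1: The strong base CH3CH2O⁻ removes a β-hydrogen; in the same concerted event the electrons of the breaking C–H bond form the new π(C=C) bond and the C–O σ-bond breaks, expelling TsO⁻. Anti-periplanar geometry; one transition state.
Total: 1 elementary step.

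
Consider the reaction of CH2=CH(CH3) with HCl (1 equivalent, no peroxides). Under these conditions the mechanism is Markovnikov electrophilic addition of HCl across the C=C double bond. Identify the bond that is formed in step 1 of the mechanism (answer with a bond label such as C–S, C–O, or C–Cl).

Step 1: Electrophilic addition begins with the π(C=C) electrons forming a bond to the proton of HCl. Following Markovnikov's rule, the resulting cation is secondary. The H–Cl bond breaks heterolytically, releasing Cl⁻.
The bond formed in this step is the C–H bond.

C–H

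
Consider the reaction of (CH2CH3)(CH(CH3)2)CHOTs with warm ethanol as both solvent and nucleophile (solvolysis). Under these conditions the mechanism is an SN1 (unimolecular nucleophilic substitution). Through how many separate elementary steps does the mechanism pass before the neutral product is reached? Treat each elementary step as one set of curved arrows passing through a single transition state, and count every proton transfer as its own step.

Step 1: Ionisation: the C–O σ-bond cleaves heterolytically; both bonding electrons depart with TsO⁻, leaving a secondary carbocation at the α-carbon.
Step 2: A hydride (H with its bonding pair) migrates from the adjacent isopropyl carbon to the cationic centre — a 1,2-hydride shift — upgrading the secondary cation to a tertiary one.
Step 3: Nucleophilic capture: the oxygen of CH3CH2OH bonds to the cationic carbon, producing an oxonium-ion intermediate.
Step 4: A second solvent molecule removes the proton on oxygen, giving the neutral ether product.
Total: 4 elementary steps.

4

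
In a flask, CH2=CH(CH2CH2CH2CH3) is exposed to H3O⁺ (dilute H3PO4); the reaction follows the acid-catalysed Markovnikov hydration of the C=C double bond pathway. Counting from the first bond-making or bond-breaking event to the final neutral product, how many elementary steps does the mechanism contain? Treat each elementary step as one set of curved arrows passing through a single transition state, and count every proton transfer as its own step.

Step 1: Electrophilic addition begins with the π(C=C) electrons forming a bond to the proton of H3O⁺. Following Markovnikov's rule, the resulting cation is secondary. H2O is released.
(No 1,2-shift: no single shift to an adjacent carbon would give a more stable cation.)
Step 2: A lone pair on the oxygen of H2O attacks the carbocation, forming a C–O bond and an oxonium ion (a protonated alcohol).
Step 3: H2O removes a proton from the oxonium oxygen, regenerating H3O⁺ and giving the neutral alcohol.
Total: 3 elementary steps.

3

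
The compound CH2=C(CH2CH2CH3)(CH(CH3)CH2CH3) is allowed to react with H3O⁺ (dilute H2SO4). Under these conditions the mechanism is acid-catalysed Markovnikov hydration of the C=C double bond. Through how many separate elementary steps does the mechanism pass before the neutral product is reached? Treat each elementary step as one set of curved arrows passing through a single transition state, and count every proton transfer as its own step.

3

Step 1: The π electrons of the C=C bond attack a proton of H3O⁺; Markovnikov addition places the new C–H on the less-substituted alkene carbon, so the positive charge ends up on the more-substituted carbon — a tertiary carbocation. H2O is released.
(No 1,2-shift: no single shift to an adjacent carbon would give a more stable cation.)
Step 2: Water acts as the nucleophile: an oxygen lone pair bonds to the cationic carbon, giving an oxonium-ion intermediate.
Step 3: Deprotonation of the oxonium ion by a water molecule delivers the neutral alcohol and regenerates the acid catalyst.
Total: 3 elementary steps.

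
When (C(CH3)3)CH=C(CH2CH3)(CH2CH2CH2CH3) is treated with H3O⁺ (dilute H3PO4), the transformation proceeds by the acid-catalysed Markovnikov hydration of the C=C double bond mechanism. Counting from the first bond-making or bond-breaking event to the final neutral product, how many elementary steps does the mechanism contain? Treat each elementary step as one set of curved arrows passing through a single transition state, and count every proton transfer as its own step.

3

Step 1: Electrophilic addition begins with the π(C=C) electrons forming a bond to the proton of H3O⁺. Following Markovnikov's rule, the resulting cation is tertiary. H2O is released.
(No 1,2-shift: no single shift to an adjacent carbon would give a more stable cation.)
Step 2: A lone pair on the oxygen of H2O attacks the carbocation, forming a C–O bond and an oxonium ion (a protonated alcohol).
Step 3: Proton transfer from the O–H of the oxonium ion to H2O completes the catalytic cycle and yields the alcohol.
Total: 3 elementary steps.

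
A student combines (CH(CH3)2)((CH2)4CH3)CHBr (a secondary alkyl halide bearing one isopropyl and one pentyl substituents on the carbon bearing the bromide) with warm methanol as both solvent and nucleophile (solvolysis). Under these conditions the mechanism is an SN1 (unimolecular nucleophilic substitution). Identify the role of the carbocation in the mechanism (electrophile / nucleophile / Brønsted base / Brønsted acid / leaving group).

electrophile

Step 3: A lone pair on the oxygen of CH3OH attacks the carbocation, forming a new C–O σ-bond and an oxonium ion.
The carbocation accepts an electron pair into an empty or π* orbital — it is the electrophile.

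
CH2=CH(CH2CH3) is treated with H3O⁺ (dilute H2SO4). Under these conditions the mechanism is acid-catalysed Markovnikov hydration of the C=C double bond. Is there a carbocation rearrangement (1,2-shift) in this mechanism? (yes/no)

The first-formed carbocation is secondary.
No single 1,2-shift to an adjacent carbon would produce a more-substituted cation than the one already present, so no rearrangement occurs.

no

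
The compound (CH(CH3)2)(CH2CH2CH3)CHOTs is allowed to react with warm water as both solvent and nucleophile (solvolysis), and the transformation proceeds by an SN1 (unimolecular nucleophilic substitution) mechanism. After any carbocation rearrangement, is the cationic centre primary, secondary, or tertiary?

Step 1: Rate-determining heterolysis of the C–O bond gives TsO⁻ and a secondary carbocation.
Step 2: A hydride (H with its bonding pair) migrates from the adjacent isopropyl carbon to the cationic centre — a 1,2-hydride shift — upgrading the secondary cation to a tertiary one.
The cation rearranges from secondary to tertiary via a 1,2-hydride shift from the adjacent isopropyl carbon; the tertiary cation is what reacts next.

tertiary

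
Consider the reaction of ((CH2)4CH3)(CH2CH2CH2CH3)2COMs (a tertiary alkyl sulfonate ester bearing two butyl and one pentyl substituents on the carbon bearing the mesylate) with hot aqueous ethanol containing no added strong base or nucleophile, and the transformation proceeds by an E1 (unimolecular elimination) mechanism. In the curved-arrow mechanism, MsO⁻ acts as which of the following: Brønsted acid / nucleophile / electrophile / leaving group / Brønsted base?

leaving group

Step 1: Unassisted departure of MsO⁻ (taking the C–O bonding pair) generates a tertiary carbocation.
MsO⁻ departs with both electrons of the breaking σ-bond — that is the definition of a leaving group.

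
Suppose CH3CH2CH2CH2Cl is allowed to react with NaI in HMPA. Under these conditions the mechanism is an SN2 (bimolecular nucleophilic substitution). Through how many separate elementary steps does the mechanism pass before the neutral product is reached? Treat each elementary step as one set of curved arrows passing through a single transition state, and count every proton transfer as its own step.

Step 1: Backside attack by I⁻ on the carbon bearing the chloride: the new C–I bond forms as the C–Cl bond breaks, with Walden inversion at carbon.
Total: 1 elementary step.

1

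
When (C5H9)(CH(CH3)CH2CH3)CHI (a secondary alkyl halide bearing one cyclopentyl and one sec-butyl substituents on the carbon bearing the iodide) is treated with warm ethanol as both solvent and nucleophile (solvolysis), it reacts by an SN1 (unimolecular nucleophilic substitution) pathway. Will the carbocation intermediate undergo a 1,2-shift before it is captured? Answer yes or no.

yes

The first-formed carbocation is secondary.
The adjacent cyclopentyl carbon already bears 2 other carbon substituents and has a hydrogen to migrate; after a 1,2-hydride shift from that carbon the positive charge sits on a tertiary centre.
Tertiary is more stable than secondary, so the shift occurs.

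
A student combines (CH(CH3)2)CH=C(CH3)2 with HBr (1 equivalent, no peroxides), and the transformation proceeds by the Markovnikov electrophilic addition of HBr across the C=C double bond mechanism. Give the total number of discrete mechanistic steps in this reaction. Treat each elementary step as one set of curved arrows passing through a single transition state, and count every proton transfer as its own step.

2

Step 1: The π electrons of the C=C bond attack a proton of HBr; Markovnikov addition places the new C–H on the less-substituted alkene carbon, so the positive charge ends up on the more-substituted carbon — a tertiary carbocation. The H–Br bond breaks heterolytically, releasing Br⁻.
(No 1,2-shift: no single shift to an adjacent carbon would give a more stable cation.)
Step 2: The Br⁻ anion donates a lone pair to the carbocation, forming the new C–Br σ-bond and giving the neutral alkyl halide.
Total: 2 elementary steps.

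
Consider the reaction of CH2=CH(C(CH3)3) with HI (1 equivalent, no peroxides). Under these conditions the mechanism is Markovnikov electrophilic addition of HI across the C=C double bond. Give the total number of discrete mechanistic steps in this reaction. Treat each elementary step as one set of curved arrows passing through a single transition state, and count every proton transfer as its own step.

3

Step 1: Electrophilic addition begins with the π(C=C) electrons forming a bond to the proton of HI. Following Markovnikov's rule, the resulting cation is secondary. The H–I bond breaks heterolytically, releasing I⁻.
Step 2: Carbocation rearrangement: a 1,2-methyl shift from the adjacent tert-butyl carbon converts the initially-formed secondary cation into the more stable tertiary cation.
Step 3: I⁻ captures the cation: a lone pair on I⁻ fills the empty p orbital, producing the alkyl halide product.
Total: 3 elementary steps.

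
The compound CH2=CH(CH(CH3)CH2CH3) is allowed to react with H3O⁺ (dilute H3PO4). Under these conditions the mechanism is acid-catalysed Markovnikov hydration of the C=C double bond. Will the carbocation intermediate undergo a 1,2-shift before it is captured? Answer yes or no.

yes

The first-formed carbocation is secondary.
The adjacent sec-butyl carbon already bears 2 other carbon substituents and has a hydrogen to migrate; after a 1,2-hydride shift from that carbon the positive charge sits on a tertiary centre.
Tertiary is more stable than secondary, so the shift occurs.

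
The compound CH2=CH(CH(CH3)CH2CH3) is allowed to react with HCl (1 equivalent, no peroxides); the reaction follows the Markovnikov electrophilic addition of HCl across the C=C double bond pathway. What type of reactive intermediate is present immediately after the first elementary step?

Step 1: Protonation of the alkene by HCl: the π bond acts as the nucleophile and picks up H⁺, giving the more stable (Markovnikov) secondary carbocation. The H–Cl bond breaks heterolytically, releasing Cl⁻.
After step 1 the species present is a secondary carbocation.

secondary carbocation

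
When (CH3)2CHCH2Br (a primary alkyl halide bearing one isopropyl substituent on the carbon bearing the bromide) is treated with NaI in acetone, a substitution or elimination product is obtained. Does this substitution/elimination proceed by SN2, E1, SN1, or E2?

Conditions: a primary substrate with a strong nucleophile in the polar aprotic solvent acetone.
These conditions are the textbook signature of the SN2 pathway.
An unhindered substrate with a strong nucleophile in a polar aprotic solvent favours one-step backside displacement.

SN2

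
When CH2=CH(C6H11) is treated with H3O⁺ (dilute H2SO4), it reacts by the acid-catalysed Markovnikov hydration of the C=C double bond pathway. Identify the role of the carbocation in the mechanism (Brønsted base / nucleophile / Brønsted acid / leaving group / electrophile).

Step 3: A lone pair on the oxygen of H2O attacks the carbocation, forming a C–O bond and an oxonium ion (a protonated alcohol).
The carbocation accepts an electron pair into an empty or π* orbital — it is the electrophile.

electrophile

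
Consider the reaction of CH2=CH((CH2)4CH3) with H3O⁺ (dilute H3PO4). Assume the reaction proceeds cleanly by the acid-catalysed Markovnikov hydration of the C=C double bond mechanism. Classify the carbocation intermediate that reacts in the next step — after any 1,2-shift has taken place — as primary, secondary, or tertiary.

Step 1: Electrophilic addition begins with the π(C=C) electrons forming a bond to the proton of H3O⁺. Following Markovnikov's rule, the resulting cation is secondary. H2O is released.
No single 1,2-shift to an adjacent carbon would give a more-substituted cation, so no rearrangement occurs.

secondary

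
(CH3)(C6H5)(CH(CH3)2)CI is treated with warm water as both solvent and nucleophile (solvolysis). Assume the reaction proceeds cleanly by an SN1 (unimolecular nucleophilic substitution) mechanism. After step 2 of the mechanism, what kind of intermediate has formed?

oxonium ion

Step 1: The C–I bond breaks with both electrons going to the iodide; I⁻ leaves and a tertiary carbocation remains.
Step 2: A lone pair on the oxygen of H2O attacks the carbocation, forming a new C–O σ-bond and an oxonium ion.
After step 2 the species present is an oxonium ion.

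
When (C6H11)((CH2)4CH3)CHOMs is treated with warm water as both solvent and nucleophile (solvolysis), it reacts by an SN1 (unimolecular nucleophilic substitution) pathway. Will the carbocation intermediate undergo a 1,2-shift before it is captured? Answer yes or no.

yes

The first-formed carbocation is secondary.
The adjacent cyclohexyl carbon already bears 2 other carbon substituents and has a hydrogen to migrate; after a 1,2-hydride shift from that carbon the positive charge sits on a tertiary centre.
Tertiary is more stable than secondary, so the shift occurs.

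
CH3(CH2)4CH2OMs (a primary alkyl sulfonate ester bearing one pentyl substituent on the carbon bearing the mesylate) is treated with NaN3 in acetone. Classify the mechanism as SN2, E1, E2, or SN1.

SN2

Conditions: a primary substrate with a strong nucleophile in the polar aprotic solvent acetone.
These conditions are the textbook signature of the SN2 pathway.
An unhindered substrate with a strong nucleophile in a polar aprotic solvent favours one-step backside displacement.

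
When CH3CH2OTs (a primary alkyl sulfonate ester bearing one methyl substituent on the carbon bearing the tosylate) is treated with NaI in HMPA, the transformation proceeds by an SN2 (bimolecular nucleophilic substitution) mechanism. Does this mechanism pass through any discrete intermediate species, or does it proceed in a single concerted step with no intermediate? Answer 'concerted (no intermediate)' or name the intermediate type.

Backside attack by I⁻ on the carbon bearing the tosylate: the new C–I bond forms as the C–O bond breaks, with Walden inversion at carbon.
All bond changes occur in one transition state; no discrete intermediate is formed.

concerted (no intermediate)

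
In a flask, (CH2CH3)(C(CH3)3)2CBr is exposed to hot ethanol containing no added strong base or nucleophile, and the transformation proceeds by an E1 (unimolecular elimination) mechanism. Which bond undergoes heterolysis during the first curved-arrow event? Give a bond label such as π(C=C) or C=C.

C–Br

Step 1: Rate-determining heterolysis of the C–Br bond gives Br⁻ and a tertiary carbocation.
The bond broken in this step is the C–Br bond.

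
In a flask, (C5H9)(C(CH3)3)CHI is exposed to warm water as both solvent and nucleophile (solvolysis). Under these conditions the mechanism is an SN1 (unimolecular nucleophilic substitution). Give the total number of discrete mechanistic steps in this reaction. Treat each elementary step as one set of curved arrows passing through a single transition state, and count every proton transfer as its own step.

Step 1: Unassisted departure of I⁻ (taking the C–I bonding pair) generates a secondary carbocation.
Step 2: Carbocation rearrangement: a 1,2-hydride shift from the adjacent cyclopentyl carbon converts the initially-formed secondary cation into the more stable tertiary cation.
Step 3: Nucleophilic capture: the oxygen of H2O bonds to the cationic carbon, producing an oxonium-ion intermediate.
Step 4: Deprotonation of the oxonium oxygen by solvent water yields the neutral alcohol.
Total: 4 elementary steps.

4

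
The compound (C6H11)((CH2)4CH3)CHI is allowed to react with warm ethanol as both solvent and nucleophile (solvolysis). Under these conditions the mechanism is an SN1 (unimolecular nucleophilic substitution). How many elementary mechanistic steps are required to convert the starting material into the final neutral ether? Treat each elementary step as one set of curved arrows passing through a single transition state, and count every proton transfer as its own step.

Step 1: Ionisation: the C–I σ-bond cleaves heterolytically; both bonding electrons depart with I⁻, leaving a secondary carbocation at the α-carbon.
Step 2: A 1,2-hydride shift from the adjacent cyclohexyl carbon moves the positive charge from the secondary centre to an adjacent carbon, generating a more stable tertiary carbocation.
Step 3: Nucleophilic capture: the oxygen of CH3CH2OH bonds to the cationic carbon, producing an oxonium-ion intermediate.
Step 4: A second solvent molecule removes the proton on oxygen, giving the neutral ether product.
Total: 4 elementary steps.

4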